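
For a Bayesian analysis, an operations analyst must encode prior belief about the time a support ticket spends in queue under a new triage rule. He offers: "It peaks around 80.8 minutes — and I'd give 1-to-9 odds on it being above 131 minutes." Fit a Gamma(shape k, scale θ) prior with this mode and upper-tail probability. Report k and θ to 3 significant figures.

k ≈ 9.06, θ ≈ 10

Gamma(k,θ) with k>1 has mode (k−1)θ, so θ = 80.8/(k−1).
Need P(X < 131) = 0.9 with θ tied to k this way. Start at k = 2, θ = 80.8: P(X<131) ≈ 0.482.
Too low — raise k to concentrate. Iterating converges to k ≈ 9.06.
Then θ = 80.8/(9.06−1) ≈ 10.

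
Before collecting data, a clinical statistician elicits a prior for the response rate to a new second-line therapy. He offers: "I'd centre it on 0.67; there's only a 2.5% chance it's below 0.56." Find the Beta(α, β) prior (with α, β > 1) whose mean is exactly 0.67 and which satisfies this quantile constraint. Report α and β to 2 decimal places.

α ≈ 49.93, β ≈ 24.59

With mean 0.67 fixed, write α = 0.67s, β = 0.33s where s = α+β.
Need P(θ < 0.56) = 0.025 under Beta(0.67s, 0.33s). Normal approximation: (q−m)/√(m(1−m)/s) ≈ z_{0.025} = -1.96, so s ≈ 0.67·0.33·(-1.96)²/(0.56−0.67)² = 70.2.
At s = 70.2: P(θ<0.56) ≈ 0.028. Adjusting to match 0.025 gives s ≈ 74.52.
So α = 0.67·74.52 ≈ 49.93, β = 0.33·74.52 ≈ 24.59.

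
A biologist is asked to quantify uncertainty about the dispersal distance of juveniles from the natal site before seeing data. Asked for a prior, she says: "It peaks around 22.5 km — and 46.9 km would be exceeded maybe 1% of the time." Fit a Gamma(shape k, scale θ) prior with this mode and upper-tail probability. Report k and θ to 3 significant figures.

k ≈ 10, θ ≈ 2.49

Gamma(k,θ) with k>1 has mode (k−1)θ, so θ = 22.5/(k−1).
Need P(X < 46.9) = 0.99 with θ tied to k this way. Start at k = 2, θ = 22.5: P(X<46.9) ≈ 0.616.
Too low — raise k to concentrate. Iterating converges to k ≈ 10.
Then θ = 22.5/(10−1) ≈ 2.49.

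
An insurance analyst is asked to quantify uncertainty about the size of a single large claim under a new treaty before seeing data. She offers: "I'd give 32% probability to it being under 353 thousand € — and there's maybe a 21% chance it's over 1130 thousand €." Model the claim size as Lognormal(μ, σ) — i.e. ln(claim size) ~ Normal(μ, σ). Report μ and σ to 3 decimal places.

μ ≈ 6.294, σ ≈ 0.913

If T ~ Lognormal(μ,σ) then ln T ~ Normal(μ,σ), so the p-quantile of ln T is μ + z_p·σ.
ln(353) = 5.866 and ln(1130) = 7.03; z_{0.32} = -0.4677, z_{0.79} = 0.8064.
σ = (7.03 − 5.866)/(0.8064 − (-0.4677)) = 0.913.
μ = 5.866 − (-0.4677)·0.913 = 6.294.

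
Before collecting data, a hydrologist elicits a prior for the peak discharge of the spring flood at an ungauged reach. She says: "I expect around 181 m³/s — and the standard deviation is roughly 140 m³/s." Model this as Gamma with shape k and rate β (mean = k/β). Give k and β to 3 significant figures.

k ≈ 1.67, β ≈ 0.00923

For Gamma(k, rate β): mean = k/β, variance = k/β², so CV = 1/√k.
CV = SD/mean = 140/181 = 0.7735, hence k = 1/CV² = 1.67.
Then β = k/mean = 1.67/181 = 0.00923.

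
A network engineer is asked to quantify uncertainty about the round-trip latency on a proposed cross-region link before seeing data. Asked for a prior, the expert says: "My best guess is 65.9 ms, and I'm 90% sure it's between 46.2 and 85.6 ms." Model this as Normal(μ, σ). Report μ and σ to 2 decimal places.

A symmetric 90% interval runs μ ± z·σ with z = 1.645.
Half-width = 19.7, so σ = 19.7/1.645 = 11.98.
μ is the stated best guess, 65.90.

μ = 65.90, σ = 11.98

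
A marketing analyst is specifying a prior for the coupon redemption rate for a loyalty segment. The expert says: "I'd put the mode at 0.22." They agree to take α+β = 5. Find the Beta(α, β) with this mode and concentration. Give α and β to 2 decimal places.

α = 1.66, β = 3.34

For α,β > 1 the Beta mode is (α−1)/(α+β−2). With α+β = 5, the mode is (α−1)/3.
Set (α−1)/3 = 0.22 → α = 1 + 0.22·3 = 1.66.
β = 5 − α = 3.34.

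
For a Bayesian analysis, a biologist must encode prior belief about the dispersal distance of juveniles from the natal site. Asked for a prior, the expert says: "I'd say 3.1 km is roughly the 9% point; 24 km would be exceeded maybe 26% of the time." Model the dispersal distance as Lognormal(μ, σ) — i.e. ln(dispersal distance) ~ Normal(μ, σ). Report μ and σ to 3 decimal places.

μ ≈ 2.514, σ ≈ 1.032

If T ~ Lognormal(μ,σ) then ln T ~ Normal(μ,σ), so the p-quantile of ln T is μ + z_p·σ.
ln(3.1) = 1.131 and ln(24) = 3.178; z_{0.09} = -1.341, z_{0.74} = 0.6433.
σ = (3.178 − 1.131)/(0.6433 − (-1.341)) = 1.032.
μ = 1.131 − (-1.341)·1.032 = 2.514.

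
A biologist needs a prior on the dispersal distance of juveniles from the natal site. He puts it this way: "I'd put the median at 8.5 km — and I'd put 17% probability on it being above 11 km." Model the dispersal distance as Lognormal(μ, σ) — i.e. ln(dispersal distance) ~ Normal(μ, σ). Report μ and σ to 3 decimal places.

If T ~ Lognormal(μ,σ) then ln T ~ Normal(μ,σ), so the p-quantile of ln T is μ + z_p·σ.
ln(8.5) = 2.14 and ln(11) = 2.398; z_{0.5} = 0, z_{0.83} = 0.9542.
σ = (2.398 − 2.14)/(0.9542 − (0)) = 0.270.
μ = 2.14 − (0)·0.270 = 2.140.

μ ≈ 2.140, σ ≈ 0.270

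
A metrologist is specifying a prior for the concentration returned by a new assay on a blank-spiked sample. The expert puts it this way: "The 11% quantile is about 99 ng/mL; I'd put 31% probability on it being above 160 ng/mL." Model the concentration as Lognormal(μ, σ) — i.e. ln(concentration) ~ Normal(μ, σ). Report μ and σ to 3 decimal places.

μ ≈ 4.937, σ ≈ 0.279

If T ~ Lognormal(μ,σ) then ln T ~ Normal(μ,σ), so the p-quantile of ln T is μ + z_p·σ.
ln(99) = 4.595 and ln(160) = 5.075; z_{0.11} = -1.227, z_{0.69} = 0.4959.
σ = (5.075 − 4.595)/(0.4959 − (-1.227)) = 0.279.
μ = 4.595 − (-1.227)·0.279 = 4.937.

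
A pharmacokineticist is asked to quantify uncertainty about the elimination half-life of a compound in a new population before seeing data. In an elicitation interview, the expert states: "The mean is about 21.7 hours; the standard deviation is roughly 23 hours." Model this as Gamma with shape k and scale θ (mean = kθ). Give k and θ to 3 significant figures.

k ≈ 0.89, θ ≈ 24.4

For Gamma(k, scale θ): mean = kθ, variance = kθ², so CV = 1/√k.
CV = SD/mean = 23/21.7 = 1.06, hence k = 1/CV² = 0.89.
Then θ = mean/k = 21.7/0.89 = 24.4.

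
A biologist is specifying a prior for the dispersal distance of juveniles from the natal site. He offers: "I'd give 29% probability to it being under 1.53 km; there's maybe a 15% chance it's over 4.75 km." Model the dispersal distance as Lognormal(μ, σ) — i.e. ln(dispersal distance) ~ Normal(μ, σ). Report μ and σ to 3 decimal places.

If T ~ Lognormal(μ,σ) then ln T ~ Normal(μ,σ), so the p-quantile of ln T is μ + z_p·σ.
ln(1.53) = 0.4253 and ln(4.75) = 1.558; z_{0.29} = -0.5534, z_{0.85} = 1.036.
σ = (1.558 − 0.4253)/(1.036 − (-0.5534)) = 0.713.
μ = 0.4253 − (-0.5534)·0.713 = 0.820.

μ ≈ 0.820, σ ≈ 0.713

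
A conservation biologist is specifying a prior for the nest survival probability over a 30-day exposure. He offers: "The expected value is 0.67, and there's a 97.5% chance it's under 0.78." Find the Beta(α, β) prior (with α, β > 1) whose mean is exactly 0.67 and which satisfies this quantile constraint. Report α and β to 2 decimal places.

With mean 0.67 fixed, write α = 0.67s, β = 0.33s where s = α+β.
Need P(θ < 0.78) = 0.975 under Beta(0.67s, 0.33s). Normal approximation: (q−m)/√(m(1−m)/s) ≈ z_{0.975} = 1.96, so s ≈ 0.67·0.33·(1.96)²/(0.78−0.67)² = 70.2.
At s = 70.2: P(θ<0.78) ≈ 0.981. Adjusting to match 0.975 gives s ≈ 62.52.
So α = 0.67·62.52 ≈ 41.89, β = 0.33·62.52 ≈ 20.63.

α ≈ 41.89, β ≈ 20.63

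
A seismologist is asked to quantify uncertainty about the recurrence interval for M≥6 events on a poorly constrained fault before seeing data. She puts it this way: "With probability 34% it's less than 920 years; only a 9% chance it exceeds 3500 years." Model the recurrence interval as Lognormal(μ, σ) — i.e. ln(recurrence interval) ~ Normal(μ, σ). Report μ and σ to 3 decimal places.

If T ~ Lognormal(μ,σ) then ln T ~ Normal(μ,σ), so the p-quantile of ln T is μ + z_p·σ.
ln(920) = 6.824 and ln(3500) = 8.161; z_{0.34} = -0.4125, z_{0.91} = 1.341.
σ = (8.161 − 6.824)/(1.341 − (-0.4125)) = 0.762.
μ = 6.824 − (-0.4125)·0.762 = 7.139.

μ ≈ 7.139, σ ≈ 0.762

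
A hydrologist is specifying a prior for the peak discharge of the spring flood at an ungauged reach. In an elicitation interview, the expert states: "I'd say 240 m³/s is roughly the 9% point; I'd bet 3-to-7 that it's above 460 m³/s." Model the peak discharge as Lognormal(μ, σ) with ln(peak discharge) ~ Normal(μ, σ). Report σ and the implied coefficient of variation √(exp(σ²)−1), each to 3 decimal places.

If T ~ Lognormal(μ,σ) then ln T ~ Normal(μ,σ), so the p-quantile of ln T is μ + z_p·σ.
ln(240) = 5.481 and ln(460) = 6.131; z_{0.09} = -1.341, z_{0.7} = 0.5244.
σ = (6.131 − 5.481)/(0.5244 − (-1.341)) = 0.349.
μ = 5.481 − (-1.341)·0.349 = 5.948.
CV = √(exp(σ²)−1) = √(exp(0.1217)−1) = 0.360.

σ ≈ 0.349, CV ≈ 0.360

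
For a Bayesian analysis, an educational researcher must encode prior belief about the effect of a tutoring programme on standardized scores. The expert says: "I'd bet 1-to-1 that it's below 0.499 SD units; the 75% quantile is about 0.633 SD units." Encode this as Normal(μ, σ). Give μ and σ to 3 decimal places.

μ = 0.499, σ = 0.199

For Normal(μ,σ), the p-quantile is μ + z_p·σ. Here z_{0.5} = 0, z_{0.75} = 0.6745.
So 0.499 = μ + 0σ and 0.633 = μ + 0.6745σ.
Subtracting: σ = (0.633 − 0.499)/(0.6745 − (0)) = 0.199.
Then μ = 0.499 − (0)·0.199 = 0.499.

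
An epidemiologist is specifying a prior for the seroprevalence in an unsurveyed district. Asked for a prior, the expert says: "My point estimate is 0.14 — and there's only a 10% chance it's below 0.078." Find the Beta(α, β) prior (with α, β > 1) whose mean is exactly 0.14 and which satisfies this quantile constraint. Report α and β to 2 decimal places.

α ≈ 6.20, β ≈ 38.11

With mean 0.14 fixed, write α = 0.14s, β = 0.86s where s = α+β.
Need P(θ < 0.078) = 0.1 under Beta(0.14s, 0.86s). Normal approximation: (q−m)/√(m(1−m)/s) ≈ z_{0.1} = -1.28, so s ≈ 0.14·0.86·(-1.28)²/(0.078−0.14)² = 51.4.
At s = 51.4: P(θ<0.078) ≈ 0.081. Adjusting to match 0.1 gives s ≈ 44.31.
So α = 0.14·44.31 ≈ 6.20, β = 0.86·44.31 ≈ 38.11.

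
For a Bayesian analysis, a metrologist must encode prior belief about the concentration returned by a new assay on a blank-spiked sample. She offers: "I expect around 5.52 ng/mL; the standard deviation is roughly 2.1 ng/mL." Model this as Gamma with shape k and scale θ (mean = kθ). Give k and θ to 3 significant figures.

For Gamma(k, scale θ): mean = kθ, variance = kθ², so CV = 1/√k.
CV = SD/mean = 2.1/5.52 = 0.3804, hence k = 1/CV² = 6.91.
Then θ = mean/k = 5.52/6.91 = 0.799.

k ≈ 6.91, θ ≈ 0.799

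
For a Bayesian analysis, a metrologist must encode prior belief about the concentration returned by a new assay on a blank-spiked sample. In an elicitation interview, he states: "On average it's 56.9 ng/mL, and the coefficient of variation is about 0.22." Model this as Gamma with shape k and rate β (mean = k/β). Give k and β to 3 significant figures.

For Gamma(k, rate β): mean = k/β, variance = k/β², so CV = 1/√k.
CV = 0.22, hence k = 1/CV² = 20.7.
Then β = k/mean = 20.7/56.9 = 0.363.

k ≈ 20.7, β ≈ 0.363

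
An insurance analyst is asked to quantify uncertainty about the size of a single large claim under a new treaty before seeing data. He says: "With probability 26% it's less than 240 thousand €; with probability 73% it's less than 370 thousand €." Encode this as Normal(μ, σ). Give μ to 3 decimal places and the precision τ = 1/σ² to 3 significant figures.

The p-quantile of Normal(μ,σ) is μ + z_p·σ, with z_{0.26} = -0.6433 and z_{0.73} = 0.6128.
Eliminate σ: μ = (z₂·x₁ − z₁·x₂)/(z₂ − z₁) = (0.6128·240 − (-0.6433)·370)/1.256 = 306.580.
Then σ = (x₂ − x₁)/(z₂ − z₁) = (370 − 240)/1.256 = 103.490.
Precision τ = 1/σ² = 1/103.5² = 9.34e-05.

μ = 306.580, τ = 9.34e-05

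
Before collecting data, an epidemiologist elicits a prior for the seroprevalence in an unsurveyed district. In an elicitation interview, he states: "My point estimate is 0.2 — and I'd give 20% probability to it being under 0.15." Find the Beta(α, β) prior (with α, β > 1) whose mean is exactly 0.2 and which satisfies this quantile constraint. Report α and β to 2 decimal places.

α ≈ 9.38, β ≈ 37.54

With mean 0.2 fixed, write α = 0.2s, β = 0.8s where s = α+β.
Need P(θ < 0.15) = 0.2 under Beta(0.2s, 0.8s). Normal approximation: (q−m)/√(m(1−m)/s) ≈ z_{0.2} = -0.842, so s ≈ 0.2·0.8·(-0.842)²/(0.15−0.2)² = 45.3.
At s = 45.3: P(θ<0.15) ≈ 0.205. Adjusting to match 0.2 gives s ≈ 46.92.
So α = 0.2·46.92 ≈ 9.38, β = 0.8·46.92 ≈ 37.54.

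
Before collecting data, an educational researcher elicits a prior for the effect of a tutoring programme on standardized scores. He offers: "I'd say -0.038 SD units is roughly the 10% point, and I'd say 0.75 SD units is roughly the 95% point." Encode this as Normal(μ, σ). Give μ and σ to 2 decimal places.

μ = 0.31, σ = 0.27

For Normal(μ,σ), the p-quantile is μ + z_p·σ. Here z_{0.1} = -1.282, z_{0.95} = 1.645.
So -0.038 = μ − 1.282σ and 0.75 = μ + 1.645σ.
Subtracting: σ = (0.75 − -0.038)/(1.645 − (-1.282)) = 0.27.
Then μ = -0.038 − (-1.282)·0.27 = 0.31.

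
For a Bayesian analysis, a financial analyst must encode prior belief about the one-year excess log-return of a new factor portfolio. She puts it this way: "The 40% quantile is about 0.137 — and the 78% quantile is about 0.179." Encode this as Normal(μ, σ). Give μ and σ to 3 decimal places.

The p-quantile of Normal(μ,σ) is μ + z_p·σ, with z_{0.4} = -0.2533 and z_{0.78} = 0.7722.
Eliminate σ: μ = (z₂·x₁ − z₁·x₂)/(z₂ − z₁) = (0.7722·0.137 − (-0.2533)·0.179)/1.026 = 0.147.
Then σ = (x₂ − x₁)/(z₂ − z₁) = (0.179 − 0.137)/1.026 = 0.041.

μ = 0.147, σ = 0.041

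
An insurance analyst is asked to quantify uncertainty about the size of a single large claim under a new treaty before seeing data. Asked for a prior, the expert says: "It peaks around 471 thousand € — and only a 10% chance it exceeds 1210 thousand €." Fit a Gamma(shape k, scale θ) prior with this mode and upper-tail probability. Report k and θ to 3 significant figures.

Gamma(k,θ) with k>1 has mode (k−1)θ, so θ = 471/(k−1).
Need P(X < 1210) = 0.9 with θ tied to k this way. Start at k = 2, θ = 471: P(X<1210) ≈ 0.727.
Too low — raise k to concentrate. Iterating converges to k ≈ 3.16.
Then θ = 471/(3.16−1) ≈ 219.

k ≈ 3.16, θ ≈ 219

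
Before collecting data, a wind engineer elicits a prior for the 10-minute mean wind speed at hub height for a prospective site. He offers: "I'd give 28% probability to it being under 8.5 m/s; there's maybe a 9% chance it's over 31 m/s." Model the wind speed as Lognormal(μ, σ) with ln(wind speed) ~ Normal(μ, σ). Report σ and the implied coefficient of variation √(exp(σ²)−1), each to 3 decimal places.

σ ≈ 0.673, CV ≈ 0.756

If T ~ Lognormal(μ,σ) then ln T ~ Normal(μ,σ), so the p-quantile of ln T is μ + z_p·σ.
ln(8.5) = 2.14 and ln(31) = 3.434; z_{0.28} = -0.5828, z_{0.91} = 1.341.
σ = (3.434 − 2.14)/(1.341 − (-0.5828)) = 0.673.
μ = 2.14 − (-0.5828)·0.673 = 2.532.
CV = √(exp(σ²)−1) = √(exp(0.4525)−1) = 0.756.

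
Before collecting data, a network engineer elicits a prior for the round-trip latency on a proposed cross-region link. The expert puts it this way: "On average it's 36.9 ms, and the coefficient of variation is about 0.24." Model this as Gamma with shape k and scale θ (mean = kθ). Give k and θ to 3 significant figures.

For Gamma(k, scale θ): mean = kθ, variance = kθ², so CV = 1/√k.
CV = 0.24, hence k = 1/CV² = 17.4.
Then θ = mean/k = 36.9/17.4 = 2.13.

k ≈ 17.4, θ ≈ 2.13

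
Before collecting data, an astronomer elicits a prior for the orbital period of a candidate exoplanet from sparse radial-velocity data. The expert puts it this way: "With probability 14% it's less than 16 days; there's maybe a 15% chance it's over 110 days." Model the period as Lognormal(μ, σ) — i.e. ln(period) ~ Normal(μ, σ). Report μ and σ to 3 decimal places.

μ ≈ 3.757, σ ≈ 0.911

If T ~ Lognormal(μ,σ) then ln T ~ Normal(μ,σ), so the p-quantile of ln T is μ + z_p·σ.
ln(16) = 2.773 and ln(110) = 4.7; z_{0.14} = -1.08, z_{0.85} = 1.036.
σ = (4.7 − 2.773)/(1.036 − (-1.08)) = 0.911.
μ = 2.773 − (-1.08)·0.911 = 3.757.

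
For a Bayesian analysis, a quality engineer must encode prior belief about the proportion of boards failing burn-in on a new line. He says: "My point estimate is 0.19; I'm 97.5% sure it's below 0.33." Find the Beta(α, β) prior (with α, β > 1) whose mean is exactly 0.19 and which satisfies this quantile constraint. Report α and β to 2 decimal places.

With mean 0.19 fixed, write α = 0.19s, β = 0.81s where s = α+β.
Need P(θ < 0.33) = 0.975 under Beta(0.19s, 0.81s). Normal approximation: (q−m)/√(m(1−m)/s) ≈ z_{0.975} = 1.96, so s ≈ 0.19·0.81·(1.96)²/(0.33−0.19)² = 30.2.
At s = 30.2: P(θ<0.33) ≈ 0.964. Adjusting to match 0.975 gives s ≈ 36.55.
So α = 0.19·36.55 ≈ 6.95, β = 0.81·36.55 ≈ 29.61.

α ≈ 6.95, β ≈ 29.61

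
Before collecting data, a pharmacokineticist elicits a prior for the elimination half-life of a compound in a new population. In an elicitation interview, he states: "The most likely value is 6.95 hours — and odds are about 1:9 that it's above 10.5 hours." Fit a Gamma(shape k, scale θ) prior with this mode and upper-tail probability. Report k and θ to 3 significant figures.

Gamma(k,θ) with k>1 has mode (k−1)θ, so θ = 6.95/(k−1).
Need P(X < 10.5) = 0.9 with θ tied to k this way. Start at k = 2, θ = 6.95: P(X<10.5) ≈ 0.446.
Too low — raise k to concentrate. Iterating converges to k ≈ 11.9.
Then θ = 6.95/(11.9−1) ≈ 0.635.

k ≈ 11.9, θ ≈ 0.635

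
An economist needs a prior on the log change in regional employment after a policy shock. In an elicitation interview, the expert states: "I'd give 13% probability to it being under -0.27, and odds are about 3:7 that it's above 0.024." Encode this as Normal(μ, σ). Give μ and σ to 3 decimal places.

The p-quantile of Normal(μ,σ) is μ + z_p·σ, with z_{0.13} = -1.126 and z_{0.7} = 0.5244.
Eliminate σ: μ = (z₂·x₁ − z₁·x₂)/(z₂ − z₁) = (0.5244·-0.27 − (-1.126)·0.024)/1.651 = -0.069.
Then σ = (x₂ − x₁)/(z₂ − z₁) = (0.024 − -0.27)/1.651 = 0.178.

μ = -0.069, σ = 0.178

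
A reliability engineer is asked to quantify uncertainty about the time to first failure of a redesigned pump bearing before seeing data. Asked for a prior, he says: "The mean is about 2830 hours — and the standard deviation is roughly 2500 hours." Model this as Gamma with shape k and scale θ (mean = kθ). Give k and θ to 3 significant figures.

k ≈ 1.28, θ ≈ 2210

For Gamma(k, scale θ): mean = kθ, variance = kθ², so CV = 1/√k.
CV = SD/mean = 2500/2830 = 0.8834, hence k = 1/CV² = 1.28.
Then θ = mean/k = 2830/1.28 = 2210.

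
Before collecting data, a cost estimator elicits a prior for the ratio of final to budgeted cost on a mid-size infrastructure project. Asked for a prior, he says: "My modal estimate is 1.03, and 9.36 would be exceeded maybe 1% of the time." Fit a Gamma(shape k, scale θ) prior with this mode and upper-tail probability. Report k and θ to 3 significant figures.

k ≈ 1.66, θ ≈ 1.56

Gamma(k,θ) with k>1 has mode (k−1)θ, so θ = 1.03/(k−1).
Need P(X < 9.36) = 0.99 with θ tied to k this way. Start at k = 2, θ = 1.03: P(X<9.36) ≈ 0.999.
Too high — lower k to spread out. Iterating converges to k ≈ 1.66.
Then θ = 1.03/(1.66−1) ≈ 1.56.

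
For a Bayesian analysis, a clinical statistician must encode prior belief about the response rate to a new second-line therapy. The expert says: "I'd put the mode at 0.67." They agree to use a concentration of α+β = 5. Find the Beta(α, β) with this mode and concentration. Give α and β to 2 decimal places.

For α,β > 1 the Beta mode is (α−1)/(α+β−2). With α+β = 5, the mode is (α−1)/3.
Set (α−1)/3 = 0.67 → α = 1 + 0.67·3 = 3.01.
β = 5 − α = 1.99.

α = 3.01, β = 1.99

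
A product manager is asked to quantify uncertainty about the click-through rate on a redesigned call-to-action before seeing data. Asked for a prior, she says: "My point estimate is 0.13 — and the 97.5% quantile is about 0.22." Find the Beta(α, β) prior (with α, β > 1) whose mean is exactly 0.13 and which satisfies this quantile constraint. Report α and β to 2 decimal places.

α ≈ 8.64, β ≈ 57.81

With mean 0.13 fixed, write α = 0.13s, β = 0.87s where s = α+β.
Need P(θ < 0.22) = 0.975 under Beta(0.13s, 0.87s). Normal approximation: (q−m)/√(m(1−m)/s) ≈ z_{0.975} = 1.96, so s ≈ 0.13·0.87·(1.96)²/(0.22−0.13)² = 53.6.
At s = 53.6: P(θ<0.22) ≈ 0.962. Adjusting to match 0.975 gives s ≈ 66.45.
So α = 0.13·66.45 ≈ 8.64, β = 0.87·66.45 ≈ 57.81.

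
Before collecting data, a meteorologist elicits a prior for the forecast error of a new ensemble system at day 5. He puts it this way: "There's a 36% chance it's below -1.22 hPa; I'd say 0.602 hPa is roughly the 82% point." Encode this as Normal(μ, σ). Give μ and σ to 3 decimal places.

For Normal(μ,σ), the p-quantile is μ + z_p·σ. Here z_{0.36} = -0.3585, z_{0.82} = 0.9154.
So -1.22 = μ − 0.3585σ and 0.602 = μ + 0.9154σ.
Subtracting: σ = (0.602 − -1.22)/(0.9154 − (-0.3585)) = 1.430.
Then μ = -1.22 − (-0.3585)·1.430 = -0.707.

μ = -0.707, σ = 1.430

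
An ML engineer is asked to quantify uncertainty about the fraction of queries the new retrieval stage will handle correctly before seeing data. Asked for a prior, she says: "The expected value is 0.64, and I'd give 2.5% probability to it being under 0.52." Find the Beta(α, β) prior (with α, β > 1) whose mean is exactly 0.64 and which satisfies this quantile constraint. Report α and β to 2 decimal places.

α ≈ 41.22, β ≈ 23.19

With mean 0.64 fixed, write α = 0.64s, β = 0.36s where s = α+β.
Need P(θ < 0.52) = 0.025 under Beta(0.64s, 0.36s). Normal approximation: (q−m)/√(m(1−m)/s) ≈ z_{0.025} = -1.96, so s ≈ 0.64·0.36·(-1.96)²/(0.52−0.64)² = 61.5.
At s = 61.5: P(θ<0.52) ≈ 0.028. Adjusting to match 0.025 gives s ≈ 64.41.
So α = 0.64·64.41 ≈ 41.22, β = 0.36·64.41 ≈ 23.19.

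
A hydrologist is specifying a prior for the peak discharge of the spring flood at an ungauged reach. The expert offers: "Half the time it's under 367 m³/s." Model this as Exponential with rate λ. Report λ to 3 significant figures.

λ ≈ 0.00189

Exponential median = ln 2 / λ, so λ = ln 2 / 367.0 = 0.00189.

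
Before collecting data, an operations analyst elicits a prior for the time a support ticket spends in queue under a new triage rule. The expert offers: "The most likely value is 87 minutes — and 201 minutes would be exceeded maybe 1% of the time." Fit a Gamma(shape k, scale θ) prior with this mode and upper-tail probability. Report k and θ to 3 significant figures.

k ≈ 7.81, θ ≈ 12.8

Gamma(k,θ) with k>1 has mode (k−1)θ, so θ = 87/(k−1).
Need P(X < 201) = 0.99 with θ tied to k this way. Start at k = 2, θ = 87: P(X<201) ≈ 0.672.
Too low — raise k to concentrate. Iterating converges to k ≈ 7.81.
Then θ = 87/(7.81−1) ≈ 12.8.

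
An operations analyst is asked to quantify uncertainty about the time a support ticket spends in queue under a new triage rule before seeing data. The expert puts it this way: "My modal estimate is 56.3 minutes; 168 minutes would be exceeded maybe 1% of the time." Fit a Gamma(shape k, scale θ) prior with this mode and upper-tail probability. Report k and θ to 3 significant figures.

Gamma(k,θ) with k>1 has mode (k−1)θ, so θ = 56.3/(k−1).
Need P(X < 168) = 0.99 with θ tied to k this way. Start at k = 2, θ = 56.3: P(X<168) ≈ 0.798.
Too low — raise k to concentrate. Iterating converges to k ≈ 4.77.
Then θ = 56.3/(4.77−1) ≈ 14.9.

k ≈ 4.77, θ ≈ 14.9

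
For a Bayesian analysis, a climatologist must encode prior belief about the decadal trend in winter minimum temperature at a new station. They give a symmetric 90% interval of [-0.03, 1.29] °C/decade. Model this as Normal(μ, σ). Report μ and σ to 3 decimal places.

μ = 0.630, σ = 0.401

A symmetric 90% interval runs μ ± z·σ with z = 1.645.
Half-width = 0.66, so σ = 0.66/1.645 = 0.401.
μ is the interval midpoint, 0.630.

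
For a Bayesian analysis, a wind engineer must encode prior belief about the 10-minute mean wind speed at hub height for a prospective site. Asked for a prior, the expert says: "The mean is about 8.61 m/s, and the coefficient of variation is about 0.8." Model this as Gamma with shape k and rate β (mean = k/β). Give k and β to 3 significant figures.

For Gamma(k, rate β): mean = k/β, variance = k/β², so CV = 1/√k.
CV = 0.8, hence k = 1/CV² = 1.56.
Then β = k/mean = 1.56/8.61 = 0.181.

k ≈ 1.56, β ≈ 0.181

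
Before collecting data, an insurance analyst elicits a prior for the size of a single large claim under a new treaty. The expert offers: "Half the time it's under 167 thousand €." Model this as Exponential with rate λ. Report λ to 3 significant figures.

Exponential median = ln 2 / λ, so λ = ln 2 / 167.0 = 0.00415.

λ ≈ 0.00415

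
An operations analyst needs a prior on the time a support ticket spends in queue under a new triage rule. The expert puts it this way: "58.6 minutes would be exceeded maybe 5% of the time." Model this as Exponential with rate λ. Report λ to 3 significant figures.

P(T > 58.6) = e^(−λ·58.6) = 0.05, so λ = −ln(0.05)/58.6 = 0.0511.

λ ≈ 0.0511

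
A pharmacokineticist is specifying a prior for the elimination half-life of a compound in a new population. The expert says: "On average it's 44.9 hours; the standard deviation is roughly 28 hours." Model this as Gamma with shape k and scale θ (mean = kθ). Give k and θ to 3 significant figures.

For Gamma(k, scale θ): mean = kθ, variance = kθ², so CV = 1/√k.
CV = SD/mean = 28/44.9 = 0.6236, hence k = 1/CV² = 2.57.
Then θ = mean/k = 44.9/2.57 = 17.5.

k ≈ 2.57, θ ≈ 17.5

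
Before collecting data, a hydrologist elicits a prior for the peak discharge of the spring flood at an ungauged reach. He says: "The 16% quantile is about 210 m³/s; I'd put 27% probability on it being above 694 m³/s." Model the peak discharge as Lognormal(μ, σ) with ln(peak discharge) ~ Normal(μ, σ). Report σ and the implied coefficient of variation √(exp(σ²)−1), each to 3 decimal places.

If T ~ Lognormal(μ,σ) then ln T ~ Normal(μ,σ), so the p-quantile of ln T is μ + z_p·σ.
ln(210) = 5.347 and ln(694) = 6.542; z_{0.16} = -0.9945, z_{0.73} = 0.6128.
σ = (6.542 − 5.347)/(0.6128 − (-0.9945)) = 0.744.
μ = 5.347 − (-0.9945)·0.744 = 6.087.
CV = √(exp(σ²)−1) = √(exp(0.5531)−1) = 0.859.

σ ≈ 0.744, CV ≈ 0.859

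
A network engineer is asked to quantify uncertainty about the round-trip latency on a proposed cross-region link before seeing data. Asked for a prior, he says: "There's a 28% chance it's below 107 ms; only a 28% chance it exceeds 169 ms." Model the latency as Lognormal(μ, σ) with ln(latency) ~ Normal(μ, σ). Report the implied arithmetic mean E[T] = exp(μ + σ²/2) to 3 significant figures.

E[T] ≈ 145 ms

If T ~ Lognormal(μ,σ) then ln T ~ Normal(μ,σ), so the p-quantile of ln T is μ + z_p·σ.
ln(107) = 4.673 and ln(169) = 5.13; z_{0.28} = -0.5828, z_{0.72} = 0.5828.
σ = (5.13 − 4.673)/(0.5828 − (-0.5828)) = 0.392.
μ = 4.673 − (-0.5828)·0.392 = 4.901.
E[T] = exp(μ + σ²/2) = exp(4.901 + 0.0769) = 145 ms.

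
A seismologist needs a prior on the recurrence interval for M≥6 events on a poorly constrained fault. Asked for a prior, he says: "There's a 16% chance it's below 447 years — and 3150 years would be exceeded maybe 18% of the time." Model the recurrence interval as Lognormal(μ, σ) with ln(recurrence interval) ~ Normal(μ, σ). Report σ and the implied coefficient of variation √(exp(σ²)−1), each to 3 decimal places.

σ ≈ 1.022, CV ≈ 1.358

If T ~ Lognormal(μ,σ) then ln T ~ Normal(μ,σ), so the p-quantile of ln T is μ + z_p·σ.
ln(447) = 6.103 and ln(3150) = 8.055; z_{0.16} = -0.9945, z_{0.82} = 0.9154.
σ = (8.055 − 6.103)/(0.9154 − (-0.9945)) = 1.022.
μ = 6.103 − (-0.9945)·1.022 = 7.119.
CV = √(exp(σ²)−1) = √(exp(1.0453)−1) = 1.358.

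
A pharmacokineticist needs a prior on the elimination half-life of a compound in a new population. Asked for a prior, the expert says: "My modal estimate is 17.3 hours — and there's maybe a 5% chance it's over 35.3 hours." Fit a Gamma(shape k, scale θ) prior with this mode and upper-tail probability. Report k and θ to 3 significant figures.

Gamma(k,θ) with k>1 has mode (k−1)θ, so θ = 17.3/(k−1).
Need P(X < 35.3) = 0.95 with θ tied to k this way. Start at k = 2, θ = 17.3: P(X<35.3) ≈ 0.605.
Too low — raise k to concentrate. Iterating converges to k ≈ 6.44.
Then θ = 17.3/(6.44−1) ≈ 3.18.

k ≈ 6.44, θ ≈ 3.18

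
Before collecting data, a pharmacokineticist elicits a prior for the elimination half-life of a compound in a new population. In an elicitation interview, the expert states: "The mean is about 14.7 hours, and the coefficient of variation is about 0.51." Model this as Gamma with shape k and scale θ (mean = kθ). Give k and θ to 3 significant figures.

k ≈ 3.84, θ ≈ 3.82

For Gamma(k, scale θ): mean = kθ, variance = kθ², so CV = 1/√k.
CV = 0.51, hence k = 1/CV² = 3.84.
Then θ = mean/k = 14.7/3.84 = 3.82.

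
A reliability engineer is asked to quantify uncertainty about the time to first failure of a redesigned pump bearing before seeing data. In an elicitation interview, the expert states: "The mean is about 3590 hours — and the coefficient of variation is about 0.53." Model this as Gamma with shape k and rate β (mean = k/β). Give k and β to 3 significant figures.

k ≈ 3.56, β ≈ 0.000992

For Gamma(k, rate β): mean = k/β, variance = k/β², so CV = 1/√k.
CV = 0.53, hence k = 1/CV² = 3.56.
Then β = k/mean = 3.56/3590 = 0.000992.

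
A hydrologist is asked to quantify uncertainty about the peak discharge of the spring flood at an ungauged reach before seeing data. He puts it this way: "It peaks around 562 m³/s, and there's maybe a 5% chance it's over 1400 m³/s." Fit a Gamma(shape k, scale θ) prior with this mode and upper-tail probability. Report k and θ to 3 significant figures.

k ≈ 4.26, θ ≈ 172

Gamma(k,θ) with k>1 has mode (k−1)θ, so θ = 562/(k−1).
Need P(X < 1400) = 0.95 with θ tied to k this way. Start at k = 2, θ = 562: P(X<1400) ≈ 0.711.
Too low — raise k to concentrate. Iterating converges to k ≈ 4.26.
Then θ = 562/(4.26−1) ≈ 172.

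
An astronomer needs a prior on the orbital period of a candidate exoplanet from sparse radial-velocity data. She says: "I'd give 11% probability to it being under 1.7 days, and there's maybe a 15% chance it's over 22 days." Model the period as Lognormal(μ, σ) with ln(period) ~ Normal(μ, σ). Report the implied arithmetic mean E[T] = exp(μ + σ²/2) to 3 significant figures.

If T ~ Lognormal(μ,σ) then ln T ~ Normal(μ,σ), so the p-quantile of ln T is μ + z_p·σ.
ln(1.7) = 0.5306 and ln(22) = 3.091; z_{0.11} = -1.227, z_{0.85} = 1.036.
σ = (3.091 − 0.5306)/(1.036 − (-1.227)) = 1.131.
μ = 0.5306 − (-1.227)·1.131 = 1.918.
E[T] = exp(μ + σ²/2) = exp(1.918 + 0.6401) = 12.9 days.

E[T] ≈ 12.9 days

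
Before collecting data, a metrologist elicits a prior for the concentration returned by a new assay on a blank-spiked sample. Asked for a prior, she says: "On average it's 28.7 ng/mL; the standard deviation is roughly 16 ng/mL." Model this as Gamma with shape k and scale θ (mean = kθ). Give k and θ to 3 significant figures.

k ≈ 3.22, θ ≈ 8.92

For Gamma(k, scale θ): mean = kθ, variance = kθ², so CV = 1/√k.
CV = SD/mean = 16/28.7 = 0.5575, hence k = 1/CV² = 3.22.
Then θ = mean/k = 28.7/3.22 = 8.92.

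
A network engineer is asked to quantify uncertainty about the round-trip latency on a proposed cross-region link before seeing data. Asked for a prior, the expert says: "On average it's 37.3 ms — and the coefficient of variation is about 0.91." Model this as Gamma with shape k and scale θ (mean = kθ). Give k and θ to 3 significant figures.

For Gamma(k, scale θ): mean = kθ, variance = kθ², so CV = 1/√k.
CV = 0.91, hence k = 1/CV² = 1.21.
Then θ = mean/k = 37.3/1.21 = 30.9.

k ≈ 1.21, θ ≈ 30.9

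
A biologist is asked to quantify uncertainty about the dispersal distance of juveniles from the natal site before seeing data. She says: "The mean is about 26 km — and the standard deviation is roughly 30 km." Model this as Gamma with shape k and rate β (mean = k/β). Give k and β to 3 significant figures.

For Gamma(k, rate β): mean = k/β, variance = k/β², so CV = 1/√k.
CV = SD/mean = 30/26 = 1.154, hence k = 1/CV² = 0.751.
Then β = k/mean = 0.751/26 = 0.0289.

k ≈ 0.751, β ≈ 0.0289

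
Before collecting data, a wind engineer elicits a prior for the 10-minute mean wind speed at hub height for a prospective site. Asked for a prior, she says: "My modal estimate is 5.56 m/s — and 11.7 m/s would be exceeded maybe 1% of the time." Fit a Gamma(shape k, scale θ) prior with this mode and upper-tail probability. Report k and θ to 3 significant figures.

Gamma(k,θ) with k>1 has mode (k−1)θ, so θ = 5.56/(k−1).
Need P(X < 11.7) = 0.99 with θ tied to k this way. Start at k = 2, θ = 5.56: P(X<11.7) ≈ 0.621.
Too low — raise k to concentrate. Iterating converges to k ≈ 9.79.
Then θ = 5.56/(9.79−1) ≈ 0.633.

k ≈ 9.79, θ ≈ 0.633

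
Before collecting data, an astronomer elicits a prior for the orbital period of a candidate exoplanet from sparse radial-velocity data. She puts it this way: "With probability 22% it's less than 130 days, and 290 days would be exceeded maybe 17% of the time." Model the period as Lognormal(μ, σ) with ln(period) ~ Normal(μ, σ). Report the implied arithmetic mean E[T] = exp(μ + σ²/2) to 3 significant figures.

If T ~ Lognormal(μ,σ) then ln T ~ Normal(μ,σ), so the p-quantile of ln T is μ + z_p·σ.
ln(130) = 4.868 and ln(290) = 5.67; z_{0.22} = -0.7722, z_{0.83} = 0.9542.
σ = (5.67 − 4.868)/(0.9542 − (-0.7722)) = 0.465.
μ = 4.868 − (-0.7722)·0.465 = 5.226.
E[T] = exp(μ + σ²/2) = exp(5.226 + 0.1080) = 207 days.

E[T] ≈ 207 days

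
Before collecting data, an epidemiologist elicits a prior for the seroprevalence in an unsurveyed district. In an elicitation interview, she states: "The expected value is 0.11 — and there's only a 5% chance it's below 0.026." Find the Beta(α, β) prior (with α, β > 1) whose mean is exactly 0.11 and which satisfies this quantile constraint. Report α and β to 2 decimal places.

With mean 0.11 fixed, write α = 0.11s, β = 0.89s where s = α+β.
Need P(θ < 0.026) = 0.05 under Beta(0.11s, 0.89s). Normal approximation: (q−m)/√(m(1−m)/s) ≈ z_{0.05} = -1.64, so s ≈ 0.11·0.89·(-1.64)²/(0.026−0.11)² = 37.5.
At s = 37.5: P(θ<0.026) ≈ 0.012. Adjusting to match 0.05 gives s ≈ 21.93.
So α = 0.11·21.93 ≈ 2.41, β = 0.89·21.93 ≈ 19.52.

α ≈ 2.41, β ≈ 19.52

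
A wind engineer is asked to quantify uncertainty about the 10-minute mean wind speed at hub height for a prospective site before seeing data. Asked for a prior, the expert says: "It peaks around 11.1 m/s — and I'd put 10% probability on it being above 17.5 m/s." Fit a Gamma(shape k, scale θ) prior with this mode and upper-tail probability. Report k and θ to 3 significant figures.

k ≈ 10, θ ≈ 1.23

Gamma(k,θ) with k>1 has mode (k−1)θ, so θ = 11.1/(k−1).
Need P(X < 17.5) = 0.9 with θ tied to k this way. Start at k = 2, θ = 11.1: P(X<17.5) ≈ 0.467.
Too low — raise k to concentrate. Iterating converges to k ≈ 10.
Then θ = 11.1/(10−1) ≈ 1.23.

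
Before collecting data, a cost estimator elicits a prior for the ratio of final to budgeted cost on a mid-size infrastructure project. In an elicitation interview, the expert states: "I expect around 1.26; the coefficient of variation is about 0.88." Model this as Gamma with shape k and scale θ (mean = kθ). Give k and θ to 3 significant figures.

For Gamma(k, scale θ): mean = kθ, variance = kθ², so CV = 1/√k.
CV = 0.88, hence k = 1/CV² = 1.29.
Then θ = mean/k = 1.26/1.29 = 0.976.

k ≈ 1.29, θ ≈ 0.976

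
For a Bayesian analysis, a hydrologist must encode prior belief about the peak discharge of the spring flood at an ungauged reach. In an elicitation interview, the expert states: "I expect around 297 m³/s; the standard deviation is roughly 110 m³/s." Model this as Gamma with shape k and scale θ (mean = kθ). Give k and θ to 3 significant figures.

k ≈ 7.29, θ ≈ 40.7

For Gamma(k, scale θ): mean = kθ, variance = kθ², so CV = 1/√k.
CV = SD/mean = 110/297 = 0.3704, hence k = 1/CV² = 7.29.
Then θ = mean/k = 297/7.29 = 40.7.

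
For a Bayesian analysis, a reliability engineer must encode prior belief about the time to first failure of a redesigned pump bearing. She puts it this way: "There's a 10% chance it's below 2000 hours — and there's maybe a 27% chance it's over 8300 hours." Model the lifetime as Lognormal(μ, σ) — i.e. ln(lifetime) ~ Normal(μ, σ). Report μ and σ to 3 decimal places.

μ ≈ 8.564, σ ≈ 0.751

If T ~ Lognormal(μ,σ) then ln T ~ Normal(μ,σ), so the p-quantile of ln T is μ + z_p·σ.
ln(2000) = 7.601 and ln(8300) = 9.024; z_{0.1} = -1.282, z_{0.73} = 0.6128.
σ = (9.024 − 7.601)/(0.6128 − (-1.282)) = 0.751.
μ = 7.601 − (-1.282)·0.751 = 8.564.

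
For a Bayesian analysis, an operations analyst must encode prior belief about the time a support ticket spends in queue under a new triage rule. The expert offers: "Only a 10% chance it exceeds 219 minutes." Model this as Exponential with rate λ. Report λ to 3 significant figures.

P(T > 219.0) = e^(−λ·219.0) = 0.1, so λ = −ln(0.1)/219.0 = 0.0105.

λ ≈ 0.0105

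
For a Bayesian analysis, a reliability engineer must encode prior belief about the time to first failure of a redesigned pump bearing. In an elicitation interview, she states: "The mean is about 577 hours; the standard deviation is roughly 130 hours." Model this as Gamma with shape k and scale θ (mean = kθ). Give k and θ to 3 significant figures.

k ≈ 19.7, θ ≈ 29.3

For Gamma(k, scale θ): mean = kθ, variance = kθ², so CV = 1/√k.
CV = SD/mean = 130/577 = 0.2253, hence k = 1/CV² = 19.7.
Then θ = mean/k = 577/19.7 = 29.3.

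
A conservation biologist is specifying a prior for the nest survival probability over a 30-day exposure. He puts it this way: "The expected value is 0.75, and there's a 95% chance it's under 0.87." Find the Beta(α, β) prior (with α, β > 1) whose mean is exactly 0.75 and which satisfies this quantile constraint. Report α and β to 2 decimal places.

α ≈ 21.60, β ≈ 7.20

With mean 0.75 fixed, write α = 0.75s, β = 0.25s where s = α+β.
Need P(θ < 0.87) = 0.95 under Beta(0.75s, 0.25s). Normal approximation: (q−m)/√(m(1−m)/s) ≈ z_{0.95} = 1.64, so s ≈ 0.75·0.25·(1.64)²/(0.87−0.75)² = 35.2.
At s = 35.2: P(θ<0.87) ≈ 0.967. Adjusting to match 0.95 gives s ≈ 28.80.
So α = 0.75·28.80 ≈ 21.60, β = 0.25·28.80 ≈ 7.20.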